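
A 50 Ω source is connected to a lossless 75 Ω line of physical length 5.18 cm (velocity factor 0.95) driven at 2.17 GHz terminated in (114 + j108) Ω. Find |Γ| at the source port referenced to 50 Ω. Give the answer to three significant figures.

λ = v/f = 0.95·c / 2.17 GHz = 0.131 m
βl = 2π·l/λ = 2π × 0.394 = 142°
tan(βl) = -0.782
Z_in = Z_0·(Z_L + jZ_0·tanβl)/(Z_0 + jZ_L·tanβl) = 31 + j40.5 Ω
Γ_s = (Z_in − Z_s)/(Z_in + Z_s) = (-19 + j40.5)/(81 + j40.5), |Γ_s| = 0.495

|Γ| ≈ 0.495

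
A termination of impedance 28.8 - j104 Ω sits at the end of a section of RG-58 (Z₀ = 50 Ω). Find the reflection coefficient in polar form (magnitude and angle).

Γ = (Z_L − Z_0)/(Z_L + Z_0) = (-21.2 − j104)/(78.8 − j104)
|Γ| = 106/130 = 0.813

Γ ≈ 0.813 ∠ -48.7°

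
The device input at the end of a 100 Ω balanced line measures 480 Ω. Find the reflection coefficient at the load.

Γ = 0.655

Γ = (Z_L − Z_0)/(Z_L + Z_0) = (480 − 100)/(480 + 100) = 380/580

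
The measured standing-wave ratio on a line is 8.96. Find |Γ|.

|Γ| ≈ 0.799

|Γ| = (S − 1)/(S + 1) = (8.96 − 1)/(8.96 + 1) = 7.96/9.96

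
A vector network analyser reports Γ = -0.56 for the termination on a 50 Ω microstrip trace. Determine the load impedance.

Z_L ≈ 14.1 Ω

Z_L = Z_0·(1 + Γ)/(1 − Γ) = 50·(0.44)/(1.56)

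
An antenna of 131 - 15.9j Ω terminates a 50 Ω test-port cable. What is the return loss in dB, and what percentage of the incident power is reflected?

RL ≈ 6.85 dB; 20.6% of incident power reflected

Γ = (81 − j15.9)/(181 − j15.9), |Γ| = 0.454
RL = −20·log₁₀(0.454) = 6.85 dB
P_refl/P_inc = |Γ|² = 0.206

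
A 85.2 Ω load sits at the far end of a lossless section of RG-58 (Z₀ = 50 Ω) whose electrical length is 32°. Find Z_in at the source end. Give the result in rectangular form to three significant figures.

Z_in ≈ 55.5 − j27.9 Ω

tan(βl) = tan(32°) = 0.625
Z_in = Z_0·(Z_L + jZ_0·tanβl)/(Z_0 + jZ_L·tanβl)
     = 50·(85.2 + j31.2)/(50 + j53.2)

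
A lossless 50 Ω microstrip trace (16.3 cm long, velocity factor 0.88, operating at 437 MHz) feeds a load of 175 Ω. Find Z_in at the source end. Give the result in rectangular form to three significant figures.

λ = v/f = 0.88·c / 437 MHz = 0.604 m
βl = 2π·l/λ = 2π × 0.27 = 97.1°
tan(βl) = tan(97.1°) = -7.99
Z_in = Z_0·(Z_L + jZ_0·tanβl)/(Z_0 + jZ_L·tanβl)
     = 50·(175 − j400)/(50 − j1400)

Z_in ≈ 14.5 + j5.74 Ω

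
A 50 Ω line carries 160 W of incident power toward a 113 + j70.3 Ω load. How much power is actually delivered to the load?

P_delivered ≈ 115 W

|Γ| = |(63 + j70.3)/(163 + j70.3)| = 0.532
|Γ|² = 0.283
P_refl = |Γ|²·P_inc = 45.2 W, P_del = (1 − |Γ|²)·P_inc = 115 W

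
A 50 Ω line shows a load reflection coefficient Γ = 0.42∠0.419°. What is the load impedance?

Z_L = Z_0·(1 + Γ)/(1 − Γ) = 50·(1.42 + j0.00307)/(0.58 − j0.00307)

Z_L ≈ 122 + j0.913 Ω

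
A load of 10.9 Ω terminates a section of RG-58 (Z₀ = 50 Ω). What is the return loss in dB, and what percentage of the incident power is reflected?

RL ≈ 3.85 dB; 41.2% of incident power reflected

Γ = (10.9 − 50)/(10.9 + 50) = -0.642
RL = −20·log₁₀(0.642) = 3.85 dB
P_refl/P_inc = |Γ|² = 0.412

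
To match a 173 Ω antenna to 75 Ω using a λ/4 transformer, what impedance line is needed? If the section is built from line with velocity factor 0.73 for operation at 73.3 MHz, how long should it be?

Z_qwt ≈ 114 Ω; length ≈ 74.7 cm

Z_qwt = √(Z_0·R_L) = √(75 × 173) = √12980
λ = 0.73·c/f = 2.99 m, so l = λ/4 = 0.747 m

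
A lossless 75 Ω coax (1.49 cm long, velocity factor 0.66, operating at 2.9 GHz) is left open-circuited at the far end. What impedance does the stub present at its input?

λ = v/f = 0.66·c / 2.9 GHz = 0.0683 m
βl = 2π·l/λ = 2π × 0.218 = 78.6°
tan(βl) = 4.94
For an open-circuited stub, Z_in = −jZ_0·cot(βl) = −jZ_0/tan(βl)

Z_in ≈ −j15.2 Ω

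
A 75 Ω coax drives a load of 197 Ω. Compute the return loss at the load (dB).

RL ≈ 6.96 dB

Γ = (197 − 75)/(197 + 75) = 0.449
RL = −20·log₁₀|Γ| = −20·log₁₀(0.449)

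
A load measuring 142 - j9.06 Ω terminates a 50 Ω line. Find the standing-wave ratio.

Γ = (Z_L − Z_0)/(Z_L + Z_0) = (92 − j9.06)/(192 − j9.06)
|Γ| = 92.4/192 = 0.481
VSWR = (1 + |Γ|)/(1 − |Γ|) = 1.48/0.519

VSWR ≈ 2.85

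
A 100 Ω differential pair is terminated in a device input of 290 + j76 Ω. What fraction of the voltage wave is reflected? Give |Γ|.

Γ = (Z_L − Z_0)/(Z_L + Z_0) = (190 + j76)/(390 + j76)
|Γ| = 205/397

|Γ| ≈ 0.515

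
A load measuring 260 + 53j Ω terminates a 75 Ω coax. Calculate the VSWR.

VSWR ≈ 3.62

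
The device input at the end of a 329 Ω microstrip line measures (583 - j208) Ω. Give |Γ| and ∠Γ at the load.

Γ ≈ 0.351 ∠ -26.5°

Γ = (Z_L − Z_0)/(Z_L + Z_0) = (254 − j208)/(912 − j208)
|Γ| = 328/935 = 0.351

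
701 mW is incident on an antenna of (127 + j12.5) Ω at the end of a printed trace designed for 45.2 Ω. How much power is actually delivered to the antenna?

|Γ| = |(81.8 + j12.5)/(172.2 + j12.5)| = 0.479
|Γ|² = 0.23
P_refl = |Γ|²·P_inc = 161 mW, P_del = (1 − |Γ|²)·P_inc = 540 mW

P_delivered ≈ 540 mW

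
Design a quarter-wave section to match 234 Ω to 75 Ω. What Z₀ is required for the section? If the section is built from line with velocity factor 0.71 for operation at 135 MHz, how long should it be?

Z_qwt ≈ 132 Ω; length ≈ 39.4 cm

Z_qwt = √(Z_0·R_L) = √(75 × 234) = √17550
λ = 0.71·c/f = 1.58 m, so l = λ/4 = 0.394 m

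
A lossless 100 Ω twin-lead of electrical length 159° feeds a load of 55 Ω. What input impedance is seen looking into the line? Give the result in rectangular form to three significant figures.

Z_in ≈ 60.4 − j25.6 Ω

tan(βl) = tan(159°) = -0.384
Z_in = Z_0·(Z_L + jZ_0·tanβl)/(Z_0 + jZ_L·tanβl)
     = 100·(55 − j38.4)/(100 − j21.1)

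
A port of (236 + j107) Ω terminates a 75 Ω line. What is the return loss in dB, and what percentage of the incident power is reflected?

Γ = (161 + j107)/(311 + j107), |Γ| = 0.588
RL = −20·log₁₀(0.588) = 4.62 dB
P_refl/P_inc = |Γ|² = 0.345

RL ≈ 4.62 dB; 34.5% of incident power reflected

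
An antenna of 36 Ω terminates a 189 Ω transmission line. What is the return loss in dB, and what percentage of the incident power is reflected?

RL ≈ 3.35 dB; 46.2% of incident power reflected

Γ = (36 − 189)/(36 + 189) = -0.68
RL = −20·log₁₀(0.68) = 3.35 dB
P_refl/P_inc = |Γ|² = 0.462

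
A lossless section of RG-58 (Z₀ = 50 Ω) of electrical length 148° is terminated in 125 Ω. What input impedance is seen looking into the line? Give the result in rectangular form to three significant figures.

tan(βl) = tan(148°) = -0.625
Z_in = Z_0·(Z_L + jZ_0·tanβl)/(Z_0 + jZ_L·tanβl)
     = 50·(125 − j31.2)/(50 − j78.1)

Z_in ≈ 50.5 + j47.7 Ω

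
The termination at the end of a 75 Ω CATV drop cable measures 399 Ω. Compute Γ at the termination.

Γ = (Z_L − Z_0)/(Z_L + Z_0) = (399 − 75)/(399 + 75) = 324/474

Γ = 0.684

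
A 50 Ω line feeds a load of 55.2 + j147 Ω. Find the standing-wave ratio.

Γ = (Z_L − Z_0)/(Z_L + Z_0) = (5.2 + j147)/(105.2 + j147)
|Γ| = 147/181 = 0.814
VSWR = (1 + |Γ|)/(1 − |Γ|) = 1.81/0.186

VSWR ≈ 9.74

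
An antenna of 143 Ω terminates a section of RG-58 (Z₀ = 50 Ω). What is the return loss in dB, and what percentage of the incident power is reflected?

Γ = (143 − 50)/(143 + 50) = 0.482
RL = −20·log₁₀(0.482) = 6.34 dB
P_refl/P_inc = |Γ|² = 0.232

RL ≈ 6.34 dB; 23.2% of incident power reflected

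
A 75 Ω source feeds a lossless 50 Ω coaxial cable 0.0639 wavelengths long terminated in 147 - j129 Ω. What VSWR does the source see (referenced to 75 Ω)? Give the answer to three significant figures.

βl = 2π × 0.0639 = 23°
tan(βl) = 0.425
Z_in = Z_0·(Z_L + jZ_0·tanβl)/(Z_0 + jZ_L·tanβl) = 29.2 − j68.8 Ω
Γ_s = (Z_in − Z_s)/(Z_in + Z_s) = (-45.8 − j68.8)/(104 − j68.8), |Γ_s| = 0.662
VSWR = (1 + |Γ_s|)/(1 − |Γ_s|)

VSWR ≈ 4.92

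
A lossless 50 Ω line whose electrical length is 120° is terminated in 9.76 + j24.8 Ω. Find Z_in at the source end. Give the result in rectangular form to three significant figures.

tan(βl) = tan(120°) = -1.73
Z_in = Z_0·(Z_L + jZ_0·tanβl)/(Z_0 + jZ_L·tanβl)
     = 50·(9.76 − j61.8)/(93 − j16.9)

Z_in ≈ 10.9 − j31.3 Ω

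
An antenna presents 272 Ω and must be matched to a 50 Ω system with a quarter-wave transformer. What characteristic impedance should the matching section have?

Z_qwt ≈ 117 Ω

Z_qwt = √(Z_0·R_L) = √(50 × 272) = √13600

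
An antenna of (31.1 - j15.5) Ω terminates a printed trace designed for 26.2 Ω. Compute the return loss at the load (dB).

RL ≈ 11.2 dB

Γ = (4.9 − j15.5)/(57.3 − j15.5), |Γ| = 0.274
RL = −20·log₁₀|Γ| = −20·log₁₀(0.274)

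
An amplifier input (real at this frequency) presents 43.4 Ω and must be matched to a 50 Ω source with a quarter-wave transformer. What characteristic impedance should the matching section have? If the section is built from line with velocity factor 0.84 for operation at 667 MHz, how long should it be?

Z_qwt = √(Z_0·R_L) = √(50 × 43.4) = √2170
λ = 0.84·c/f = 0.378 m, so l = λ/4 = 0.0945 m

Z_qwt ≈ 46.6 Ω; length ≈ 9.45 cm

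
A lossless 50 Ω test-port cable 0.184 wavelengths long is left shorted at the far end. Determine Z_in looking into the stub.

βl = 2π × 0.184 = 66.2°
tan(βl) = 2.27
For a shorted stub, Z_in = jZ_0·tan(βl)

Z_in ≈ +j114 Ω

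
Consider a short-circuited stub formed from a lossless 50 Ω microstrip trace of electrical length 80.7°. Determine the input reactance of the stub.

X_in ≈ 305 Ω (inductive)

tan(βl) = 6.11
For a short-circuited stub, Z_in = jZ_0·tan(βl)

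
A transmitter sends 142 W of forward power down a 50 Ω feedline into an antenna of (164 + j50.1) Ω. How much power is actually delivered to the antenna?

P_delivered ≈ 96.4 W

|Γ| = |(114 + j50.1)/(214 + j50.1)| = 0.567
|Γ|² = 0.321
P_refl = |Γ|²·P_inc = 45.6 W, P_del = (1 − |Γ|²)·P_inc = 96.4 W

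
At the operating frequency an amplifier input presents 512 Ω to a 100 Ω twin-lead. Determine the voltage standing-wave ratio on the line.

VSWR ≈ 5.12

Γ = (512 − 100)/(512 + 100) = 0.673
VSWR = (1 + 0.673)/(1 − 0.673)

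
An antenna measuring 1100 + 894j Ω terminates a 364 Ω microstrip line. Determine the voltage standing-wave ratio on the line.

Γ = (Z_L − Z_0)/(Z_L + Z_0) = (736 + j894)/(1464 + j894)
|Γ| = 1160/1720 = 0.675
VSWR = (1 + |Γ|)/(1 − |Γ|) = 1.68/0.325

VSWR ≈ 5.15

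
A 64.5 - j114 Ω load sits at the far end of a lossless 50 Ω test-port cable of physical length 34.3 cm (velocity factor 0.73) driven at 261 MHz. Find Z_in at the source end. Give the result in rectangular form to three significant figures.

λ = v/f = 0.73·c / 261 MHz = 0.839 m
βl = 2π·l/λ = 2π × 0.409 = 147°
tan(βl) = tan(147°) = -0.645
Z_in = Z_0·(Z_L + jZ_0·tanβl)/(Z_0 + jZ_L·tanβl)
     = 50·(64.5 − j146)/(-23.6 − j41.6)

Z_in ≈ 99.8 + j134 Ω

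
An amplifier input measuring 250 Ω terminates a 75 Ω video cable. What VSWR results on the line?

VSWR ≈ 3.33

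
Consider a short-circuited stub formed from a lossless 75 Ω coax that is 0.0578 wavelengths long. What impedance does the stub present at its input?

βl = 2π × 0.0578 = 20.8°
tan(βl) = 0.38
For a short-circuited stub, Z_in = jZ_0·tan(βl)

Z_in ≈ +j28.5 Ω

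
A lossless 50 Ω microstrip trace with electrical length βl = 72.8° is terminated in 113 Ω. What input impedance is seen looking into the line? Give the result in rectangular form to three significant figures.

tan(βl) = tan(72.8°) = 3.23
Z_in = Z_0·(Z_L + jZ_0·tanβl)/(Z_0 + jZ_L·tanβl)
     = 50·(113 + j162)/(50 + j365)

Z_in ≈ 23.8 − j12.2 Ω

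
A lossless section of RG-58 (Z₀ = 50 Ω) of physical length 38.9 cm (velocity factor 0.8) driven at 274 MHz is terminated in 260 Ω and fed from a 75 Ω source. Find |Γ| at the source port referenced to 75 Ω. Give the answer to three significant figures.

λ = v/f = 0.8·c / 274 MHz = 0.876 m
βl = 2π·l/λ = 2π × 0.444 = 160°
tan(βl) = -0.366
Z_in = Z_0·(Z_L + jZ_0·tanβl)/(Z_0 + jZ_L·tanβl) = 63.7 + j103 Ω
Γ_s = (Z_in − Z_s)/(Z_in + Z_s) = (-11.3 + j103)/(139 + j103), |Γ_s| = 0.6

|Γ| ≈ 0.6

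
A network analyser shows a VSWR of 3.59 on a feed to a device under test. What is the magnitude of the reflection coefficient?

|Γ| = (S − 1)/(S + 1) = (3.59 − 1)/(3.59 + 1) = 2.59/4.59

|Γ| ≈ 0.564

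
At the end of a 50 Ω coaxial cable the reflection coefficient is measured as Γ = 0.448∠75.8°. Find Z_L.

Z_L = Z_0·(1 + Γ)/(1 − Γ) = 50·(1.11 + j0.434)/(0.89 − j0.434)

Z_L ≈ 40.7 + j44.3 Ω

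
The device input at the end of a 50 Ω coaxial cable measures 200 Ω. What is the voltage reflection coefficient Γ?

Γ = (Z_L − Z_0)/(Z_L + Z_0) = (200 − 50)/(200 + 50) = 150/250

Γ = 0.6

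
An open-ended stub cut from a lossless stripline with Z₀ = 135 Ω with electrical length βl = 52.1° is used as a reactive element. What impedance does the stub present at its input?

tan(βl) = 1.28
For an open-ended stub, Z_in = −jZ_0·cot(βl) = −jZ_0/tan(βl)

Z_in ≈ −j105 Ω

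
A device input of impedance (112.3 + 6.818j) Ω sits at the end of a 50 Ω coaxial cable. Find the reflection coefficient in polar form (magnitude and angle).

Γ ≈ 0.386 ∠ 3.84°

Γ = (Z_L − Z_0)/(Z_L + Z_0) = (62.3 + j6.818)/(162.3 + j6.818)
|Γ| = 62.7/162 = 0.386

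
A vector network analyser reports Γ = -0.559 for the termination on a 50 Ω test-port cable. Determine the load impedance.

Z_L = Z_0·(1 + Γ)/(1 − Γ) = 50·(0.441)/(1.56)

Z_L ≈ 14.1 Ω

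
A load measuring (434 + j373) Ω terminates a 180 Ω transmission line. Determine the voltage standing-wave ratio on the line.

Γ = (Z_L − Z_0)/(Z_L + Z_0) = (254 + j373)/(614 + j373)
|Γ| = 451/718 = 0.628
VSWR = (1 + |Γ|)/(1 − |Γ|) = 1.63/0.372

VSWR ≈ 4.38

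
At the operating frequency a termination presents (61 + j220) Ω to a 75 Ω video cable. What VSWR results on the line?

Γ = (Z_L − Z_0)/(Z_L + Z_0) = (-14 + j220)/(136 + j220)
|Γ| = 220/259 = 0.852
VSWR = (1 + |Γ|)/(1 − |Γ|) = 1.85/0.148

VSWR ≈ 12.5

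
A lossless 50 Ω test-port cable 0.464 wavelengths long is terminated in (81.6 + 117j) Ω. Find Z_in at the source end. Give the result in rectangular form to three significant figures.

Z_in ≈ 34.3 + j76.9 Ω

βl = 2π × 0.464 = 167°
tan(βl) = tan(167°) = -0.23
Z_in = Z_0·(Z_L + jZ_0·tanβl)/(Z_0 + jZ_L·tanβl)
     = 50·(81.6 + j105)/(76.9 − j18.8)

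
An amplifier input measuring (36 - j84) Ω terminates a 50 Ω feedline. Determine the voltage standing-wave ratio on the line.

VSWR ≈ 5.86

Γ = (Z_L − Z_0)/(Z_L + Z_0) = (-14 − j84)/(86 − j84)
|Γ| = 85.2/120 = 0.708
VSWR = (1 + |Γ|)/(1 − |Γ|) = 1.71/0.292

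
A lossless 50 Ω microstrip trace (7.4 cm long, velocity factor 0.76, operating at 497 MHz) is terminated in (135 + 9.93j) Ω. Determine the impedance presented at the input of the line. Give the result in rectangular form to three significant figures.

λ = v/f = 0.76·c / 497 MHz = 0.459 m
βl = 2π·l/λ = 2π × 0.161 = 58.1°
tan(βl) = tan(58.1°) = 1.6
Z_in = Z_0·(Z_L + jZ_0·tanβl)/(Z_0 + jZ_L·tanβl)
     = 50·(135 + j90.2)/(34.1 + j217)

Z_in ≈ 25.1 − j27.2 Ω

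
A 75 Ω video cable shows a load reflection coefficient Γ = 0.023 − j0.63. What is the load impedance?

Z_L = Z_0·(1 + Γ)/(1 − Γ) = 75·(1.02 − j0.63)/(0.977 + j0.63)

Z_L ≈ 33.4 − j69.9 Ω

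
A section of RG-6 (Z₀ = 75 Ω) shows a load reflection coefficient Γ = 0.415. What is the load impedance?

Z_L = Z_0·(1 + Γ)/(1 − Γ) = 75·(1.42)/(0.585)

Z_L ≈ 181 Ω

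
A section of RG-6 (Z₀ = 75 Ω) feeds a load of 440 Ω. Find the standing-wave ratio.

Γ = (440 − 75)/(440 + 75) = 0.709
VSWR = (1 + 0.709)/(1 − 0.709)

VSWR ≈ 5.87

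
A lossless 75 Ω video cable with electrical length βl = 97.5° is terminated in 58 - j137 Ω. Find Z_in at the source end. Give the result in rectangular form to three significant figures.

Z_in ≈ 17 + j47.1 Ω

tan(βl) = tan(97.5°) = -7.6
Z_in = Z_0·(Z_L + jZ_0·tanβl)/(Z_0 + jZ_L·tanβl)
     = 75·(58 − j707)/(-966 − j441)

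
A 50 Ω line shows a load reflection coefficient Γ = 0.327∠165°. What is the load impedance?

Z_L = Z_0·(1 + Γ)/(1 − Γ) = 50·(0.684 + j0.0846)/(1.32 − j0.0846)

Z_L ≈ 25.7 + j4.87 Ω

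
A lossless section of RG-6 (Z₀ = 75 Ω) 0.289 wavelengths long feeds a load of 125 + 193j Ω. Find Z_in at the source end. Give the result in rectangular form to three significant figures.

βl = 2π × 0.289 = 104°
tan(βl) = tan(104°) = -4
Z_in = Z_0·(Z_L + jZ_0·tanβl)/(Z_0 + jZ_L·tanβl)
     = 75·(125 − j107)/(847 − j500)

Z_in ≈ 12.4 − j2.18 Ω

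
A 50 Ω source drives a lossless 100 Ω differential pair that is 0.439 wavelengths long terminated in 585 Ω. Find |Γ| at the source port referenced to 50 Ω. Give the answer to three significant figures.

|Γ| ≈ 0.826

βl = 2π × 0.439 = 158°
tan(βl) = -0.403
Z_in = Z_0·(Z_L + jZ_0·tanβl)/(Z_0 + jZ_L·tanβl) = 104 + j204 Ω
Γ_s = (Z_in − Z_s)/(Z_in + Z_s) = (53.6 + j204)/(154 + j204), |Γ_s| = 0.826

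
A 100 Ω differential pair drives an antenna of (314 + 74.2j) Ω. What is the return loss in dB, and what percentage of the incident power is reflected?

RL ≈ 5.38 dB; 29% of incident power reflected

Γ = (214 + j74.2)/(414 + j74.2), |Γ| = 0.539
RL = −20·log₁₀(0.539) = 5.38 dB
P_refl/P_inc = |Γ|² = 0.29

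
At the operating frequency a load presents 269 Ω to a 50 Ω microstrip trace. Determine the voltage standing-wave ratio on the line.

For a purely resistive load, VSWR = R_L/Z_0 or Z_0/R_L (whichever > 1) = 269/50

VSWR ≈ 5.38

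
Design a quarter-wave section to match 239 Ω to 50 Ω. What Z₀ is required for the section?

Z_qwt ≈ 109 Ω

Z_qwt = √(Z_0·R_L) = √(50 × 239) = √11950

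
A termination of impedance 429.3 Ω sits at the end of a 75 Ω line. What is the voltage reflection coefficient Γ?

Γ = 0.703

Γ = (Z_L − Z_0)/(Z_L + Z_0) = (429.3 − 75)/(429.3 + 75) = 354.3/504.3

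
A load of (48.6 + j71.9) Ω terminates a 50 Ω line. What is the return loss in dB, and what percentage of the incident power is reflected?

RL ≈ 4.59 dB; 34.7% of incident power reflected

Γ = (-1.4 + j71.9)/(98.6 + j71.9), |Γ| = 0.589
RL = −20·log₁₀(0.589) = 4.59 dB
P_refl/P_inc = |Γ|² = 0.347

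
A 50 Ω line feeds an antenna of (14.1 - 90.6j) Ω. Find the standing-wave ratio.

VSWR ≈ 15.4

Γ = (Z_L − Z_0)/(Z_L + Z_0) = (-35.9 − j90.6)/(64.1 − j90.6)
|Γ| = 97.5/111 = 0.878
VSWR = (1 + |Γ|)/(1 − |Γ|) = 1.88/0.122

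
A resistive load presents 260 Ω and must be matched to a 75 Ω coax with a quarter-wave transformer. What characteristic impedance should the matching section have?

Z_qwt ≈ 140 Ω

Z_qwt = √(Z_0·R_L) = √(75 × 260) = √19500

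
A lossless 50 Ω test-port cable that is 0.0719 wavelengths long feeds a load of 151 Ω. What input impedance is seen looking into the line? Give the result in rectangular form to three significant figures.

Z_in ≈ 59.3 − j62.6 Ω

βl = 2π × 0.0719 = 25.9°
tan(βl) = tan(25.9°) = 0.485
Z_in = Z_0·(Z_L + jZ_0·tanβl)/(Z_0 + jZ_L·tanβl)
     = 50·(151 + j24.3)/(50 + j73.3)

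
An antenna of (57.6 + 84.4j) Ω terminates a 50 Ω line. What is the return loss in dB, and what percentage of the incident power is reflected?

RL ≈ 4.16 dB; 38.4% of incident power reflected

Γ = (7.6 + j84.4)/(107.6 + j84.4), |Γ| = 0.62
RL = −20·log₁₀(0.62) = 4.16 dB
P_refl/P_inc = |Γ|² = 0.384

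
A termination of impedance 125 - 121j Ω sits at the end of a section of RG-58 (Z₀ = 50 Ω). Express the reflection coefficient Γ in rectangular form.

Γ = (Z_L − Z_0)/(Z_L + Z_0) = (75 − j121)/(175 − j121)

Γ ≈ 0.613 − j0.267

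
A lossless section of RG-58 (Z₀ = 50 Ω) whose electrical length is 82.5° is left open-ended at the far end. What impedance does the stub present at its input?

Z_in ≈ −j6.58 Ω

tan(βl) = 7.6
For an open-ended stub, Z_in = −jZ_0·cot(βl) = −jZ_0/tan(βl)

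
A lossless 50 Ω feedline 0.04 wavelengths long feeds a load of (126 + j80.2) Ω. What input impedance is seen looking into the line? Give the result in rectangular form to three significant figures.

Z_in ≈ 176 − j35.1 Ω

βl = 2π × 0.04 = 14.4°
tan(βl) = tan(14.4°) = 0.257
Z_in = Z_0·(Z_L + jZ_0·tanβl)/(Z_0 + jZ_L·tanβl)
     = 50·(126 + j93)/(29.4 + j32.4)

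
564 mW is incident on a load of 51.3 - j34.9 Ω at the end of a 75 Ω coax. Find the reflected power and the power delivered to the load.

P_reflected ≈ 58.5 mW; P_delivered ≈ 506 mW

|Γ| = |(-23.7 − j34.9)/(126.3 − j34.9)| = 0.322
|Γ|² = 0.104
P_refl = |Γ|²·P_inc = 58.5 mW, P_del = (1 − |Γ|²)·P_inc = 506 mW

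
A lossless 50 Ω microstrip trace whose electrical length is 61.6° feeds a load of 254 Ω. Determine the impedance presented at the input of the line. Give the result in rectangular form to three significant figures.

Z_in ≈ 12.6 − j25.7 Ω

tan(βl) = tan(61.6°) = 1.85
Z_in = Z_0·(Z_L + jZ_0·tanβl)/(Z_0 + jZ_L·tanβl)
     = 50·(254 + j92.5)/(50 + j470)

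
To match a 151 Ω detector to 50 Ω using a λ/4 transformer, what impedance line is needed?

Z_qwt ≈ 86.9 Ω

Z_qwt = √(Z_0·R_L) = √(50 × 151) = √7550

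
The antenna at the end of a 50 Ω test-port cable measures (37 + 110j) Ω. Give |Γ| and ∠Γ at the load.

Γ = (Z_L − Z_0)/(Z_L + Z_0) = (-13 + j110)/(87 + j110)
|Γ| = 111/140 = 0.79

Γ ≈ 0.79 ∠ 45.1°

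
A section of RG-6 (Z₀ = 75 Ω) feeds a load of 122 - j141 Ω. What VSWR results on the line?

VSWR ≈ 4.17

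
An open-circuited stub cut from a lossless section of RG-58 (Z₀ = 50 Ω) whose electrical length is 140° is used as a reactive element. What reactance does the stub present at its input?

tan(βl) = -0.839
For an open-circuited stub, Z_in = −jZ_0·cot(βl) = −jZ_0/tan(βl)

X_in ≈ 59.6 Ω (inductive)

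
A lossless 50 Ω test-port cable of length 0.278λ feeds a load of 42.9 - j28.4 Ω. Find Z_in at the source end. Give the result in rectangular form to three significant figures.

Z_in ≈ 49.8 + j31.5 Ω

βl = 2π × 0.278 = 100°
tan(βl) = tan(100°) = -5.63
Z_in = Z_0·(Z_L + jZ_0·tanβl)/(Z_0 + jZ_L·tanβl)
     = 50·(42.9 − j310)/(-110 − j241)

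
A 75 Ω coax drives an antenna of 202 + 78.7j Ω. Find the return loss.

Γ = (127 + j78.7)/(277 + j78.7), |Γ| = 0.519
RL = −20·log₁₀|Γ| = −20·log₁₀(0.519)

RL ≈ 5.7 dB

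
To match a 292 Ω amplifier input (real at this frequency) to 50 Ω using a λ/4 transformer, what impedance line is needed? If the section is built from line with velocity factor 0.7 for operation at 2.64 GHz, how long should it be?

Z_qwt ≈ 121 Ω; length ≈ 1.99 cm

Z_qwt = √(Z_0·R_L) = √(50 × 292) = √14600
λ = 0.7·c/f = 0.0795 m, so l = λ/4 = 0.0199 m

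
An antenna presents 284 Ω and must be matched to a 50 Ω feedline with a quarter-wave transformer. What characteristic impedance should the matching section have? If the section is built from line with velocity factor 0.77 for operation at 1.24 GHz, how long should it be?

Z_qwt ≈ 119 Ω; length ≈ 4.66 cm

Z_qwt = √(Z_0·R_L) = √(50 × 284) = √14200
λ = 0.77·c/f = 0.186 m, so l = λ/4 = 0.0466 m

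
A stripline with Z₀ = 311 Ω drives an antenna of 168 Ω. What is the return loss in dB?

RL ≈ 10.5 dB

Γ = (168 − 311)/(168 + 311) = -0.299
RL = −20·log₁₀|Γ| = −20·log₁₀(0.299)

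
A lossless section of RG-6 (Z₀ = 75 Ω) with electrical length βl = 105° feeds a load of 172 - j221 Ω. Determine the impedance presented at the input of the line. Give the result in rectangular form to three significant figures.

Z_in ≈ 14.8 + j37.4 Ω

tan(βl) = tan(105°) = -3.73
Z_in = Z_0·(Z_L + jZ_0·tanβl)/(Z_0 + jZ_L·tanβl)
     = 75·(172 − j501)/(-750 − j642)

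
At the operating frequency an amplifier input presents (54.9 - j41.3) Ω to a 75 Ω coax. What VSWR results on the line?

Γ = (Z_L − Z_0)/(Z_L + Z_0) = (-20.1 − j41.3)/(129.9 − j41.3)
|Γ| = 45.9/136 = 0.337
VSWR = (1 + |Γ|)/(1 − |Γ|) = 1.34/0.663

VSWR ≈ 2.02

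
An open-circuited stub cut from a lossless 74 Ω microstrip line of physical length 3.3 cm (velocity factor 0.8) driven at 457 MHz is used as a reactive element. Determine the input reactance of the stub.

λ = v/f = 0.8·c / 457 MHz = 0.525 m
βl = 2π·l/λ = 2π × 0.0628 = 22.6°
tan(βl) = 0.417
For an open-circuited stub, Z_in = −jZ_0·cot(βl) = −jZ_0/tan(βl)

X_in ≈ -178 Ω (capacitive)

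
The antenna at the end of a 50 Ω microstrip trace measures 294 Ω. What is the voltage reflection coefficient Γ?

Γ = 0.709

Γ = (Z_L − Z_0)/(Z_L + Z_0) = (294 − 50)/(294 + 50) = 244/344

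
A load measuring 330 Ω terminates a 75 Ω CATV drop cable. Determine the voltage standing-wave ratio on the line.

VSWR ≈ 4.4

Γ = (330 − 75)/(330 + 75) = 0.63
VSWR = (1 + 0.63)/(1 − 0.63)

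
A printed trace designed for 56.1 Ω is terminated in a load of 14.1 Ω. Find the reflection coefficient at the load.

Γ = (Z_L − Z_0)/(Z_L + Z_0) = (14.1 − 56.1)/(14.1 + 56.1) = -42/70.2

Γ = -0.598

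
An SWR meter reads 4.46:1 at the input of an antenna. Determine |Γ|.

|Γ| = (S − 1)/(S + 1) = (4.46 − 1)/(4.46 + 1) = 3.46/5.46

|Γ| ≈ 0.634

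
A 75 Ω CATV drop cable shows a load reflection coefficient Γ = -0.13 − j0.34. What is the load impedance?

Z_L ≈ 46.7 − j36.6 Ω

Z_L = Z_0·(1 + Γ)/(1 − Γ) = 75·(0.87 − j0.34)/(1.13 + j0.34)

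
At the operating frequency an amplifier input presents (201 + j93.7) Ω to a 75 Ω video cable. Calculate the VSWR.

Γ = (Z_L − Z_0)/(Z_L + Z_0) = (126 + j93.7)/(276 + j93.7)
|Γ| = 157/291 = 0.539
VSWR = (1 + |Γ|)/(1 − |Γ|) = 1.54/0.461

VSWR ≈ 3.34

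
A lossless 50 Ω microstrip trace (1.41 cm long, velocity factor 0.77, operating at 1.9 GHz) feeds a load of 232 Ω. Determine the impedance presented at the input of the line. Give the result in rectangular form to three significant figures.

Z_in ≈ 23 − j50.5 Ω

λ = v/f = 0.77·c / 1.9 GHz = 0.122 m
βl = 2π·l/λ = 2π × 0.116 = 41.8°
tan(βl) = tan(41.8°) = 0.893
Z_in = Z_0·(Z_L + jZ_0·tanβl)/(Z_0 + jZ_L·tanβl)
     = 50·(232 + j44.6)/(50 + j207)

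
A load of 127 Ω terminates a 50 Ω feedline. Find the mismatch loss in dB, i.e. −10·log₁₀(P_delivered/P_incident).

mismatch loss ≈ 0.911 dB

Γ = (127 − 50)/(127 + 50) = 0.435
|Γ|² = 0.189, so P_del/P_inc = 1 − |Γ|² = 0.811
ML = −10·log₁₀(1 − |Γ|²)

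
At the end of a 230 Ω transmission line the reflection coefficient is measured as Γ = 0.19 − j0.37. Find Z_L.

Z_L ≈ 240 − j215 Ω

Z_L = Z_0·(1 + Γ)/(1 − Γ) = 230·(1.19 − j0.37)/(0.81 + j0.37)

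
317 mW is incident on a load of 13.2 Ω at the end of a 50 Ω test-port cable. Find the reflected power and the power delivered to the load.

Γ = (13.2 − 50)/(13.2 + 50) = -0.582
|Γ|² = 0.339
P_refl = |Γ|²·P_inc = 107 mW, P_del = (1 − |Γ|²)·P_inc = 210 mW

P_reflected ≈ 107 mW; P_delivered ≈ 210 mW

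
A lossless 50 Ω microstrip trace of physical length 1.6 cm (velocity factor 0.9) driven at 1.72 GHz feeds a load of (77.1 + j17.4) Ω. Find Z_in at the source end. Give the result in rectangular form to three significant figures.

λ = v/f = 0.9·c / 1.72 GHz = 0.157 m
βl = 2π·l/λ = 2π × 0.102 = 36.7°
tan(βl) = tan(36.7°) = 0.745
Z_in = Z_0·(Z_L + jZ_0·tanβl)/(Z_0 + jZ_L·tanβl)
     = 50·(77.1 + j54.7)/(37 + j57.5)

Z_in ≈ 64.2 − j25.7 Ω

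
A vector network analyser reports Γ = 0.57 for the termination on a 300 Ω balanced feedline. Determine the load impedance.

Z_L = Z_0·(1 + Γ)/(1 − Γ) = 300·(1.57)/(0.43)

Z_L ≈ 1100 Ω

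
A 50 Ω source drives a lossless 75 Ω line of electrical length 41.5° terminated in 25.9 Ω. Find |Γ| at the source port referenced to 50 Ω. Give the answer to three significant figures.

|Γ| ≈ 0.507

tan(βl) = 0.885
Z_in = Z_0·(Z_L + jZ_0·tanβl)/(Z_0 + jZ_L·tanβl) = 42.2 + j53.5 Ω
Γ_s = (Z_in − Z_s)/(Z_in + Z_s) = (-7.77 + j53.5)/(92.2 + j53.5), |Γ_s| = 0.507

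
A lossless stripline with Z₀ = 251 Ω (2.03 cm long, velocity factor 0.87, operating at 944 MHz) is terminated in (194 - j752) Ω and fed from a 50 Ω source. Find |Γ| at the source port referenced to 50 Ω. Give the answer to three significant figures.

|Γ| ≈ 0.947

λ = v/f = 0.87·c / 944 MHz = 0.276 m
βl = 2π·l/λ = 2π × 0.0734 = 26.4°
tan(βl) = 0.497
Z_in = Z_0·(Z_L + jZ_0·tanβl)/(Z_0 + jZ_L·tanβl) = 38.1 − j258 Ω
Γ_s = (Z_in − Z_s)/(Z_in + Z_s) = (-11.9 − j258)/(88.1 − j258), |Γ_s| = 0.947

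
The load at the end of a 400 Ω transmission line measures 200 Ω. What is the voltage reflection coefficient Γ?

Γ = -0.333

Γ = (Z_L − Z_0)/(Z_L + Z_0) = (200 − 400)/(200 + 400) = -200/600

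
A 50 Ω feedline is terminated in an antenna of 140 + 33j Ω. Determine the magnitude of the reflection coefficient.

Γ = (Z_L − Z_0)/(Z_L + Z_0) = (90 + j33)/(190 + j33)
|Γ| = 95.9/193

|Γ| ≈ 0.497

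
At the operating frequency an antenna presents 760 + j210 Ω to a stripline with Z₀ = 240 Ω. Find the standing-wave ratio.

VSWR ≈ 3.43

Γ = (Z_L − Z_0)/(Z_L + Z_0) = (520 + j210)/(1000 + j210)
|Γ| = 561/1020 = 0.549
VSWR = (1 + |Γ|)/(1 − |Γ|) = 1.55/0.451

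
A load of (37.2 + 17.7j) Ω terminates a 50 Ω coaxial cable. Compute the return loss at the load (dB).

RL ≈ 12.2 dB

Γ = (-12.8 + j17.7)/(87.2 + j17.7), |Γ| = 0.245
RL = −20·log₁₀|Γ| = −20·log₁₀(0.245)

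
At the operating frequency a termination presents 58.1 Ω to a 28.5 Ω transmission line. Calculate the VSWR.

VSWR ≈ 2.04

For a purely resistive load, VSWR = R_L/Z_0 or Z_0/R_L (whichever > 1) = 58.1/28.5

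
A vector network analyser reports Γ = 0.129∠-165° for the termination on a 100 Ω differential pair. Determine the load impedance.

Z_L = Z_0·(1 + Γ)/(1 − Γ) = 100·(0.875 − j0.0334)/(1.12 + j0.0334)

Z_L ≈ 77.7 − j5.28 Ω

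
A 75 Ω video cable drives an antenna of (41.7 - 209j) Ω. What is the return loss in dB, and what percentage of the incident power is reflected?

RL ≈ 1.07 dB; 78.2% of incident power reflected

Γ = (-33.3 − j209)/(116.7 − j209), |Γ| = 0.884
RL = −20·log₁₀(0.884) = 1.07 dB
P_refl/P_inc = |Γ|² = 0.782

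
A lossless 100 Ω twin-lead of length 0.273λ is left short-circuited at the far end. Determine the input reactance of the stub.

βl = 2π × 0.273 = 98.3°
tan(βl) = -6.87
For a short-circuited stub, Z_in = jZ_0·tan(βl)

X_in ≈ -687 Ω (capacitive)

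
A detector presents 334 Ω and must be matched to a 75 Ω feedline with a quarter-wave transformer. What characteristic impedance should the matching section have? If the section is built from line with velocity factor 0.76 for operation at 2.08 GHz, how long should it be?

Z_qwt ≈ 158 Ω; length ≈ 2.74 cm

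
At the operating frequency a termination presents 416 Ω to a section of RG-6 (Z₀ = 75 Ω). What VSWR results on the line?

VSWR ≈ 5.55

Γ = (416 − 75)/(416 + 75) = 0.695
VSWR = (1 + 0.695)/(1 − 0.695)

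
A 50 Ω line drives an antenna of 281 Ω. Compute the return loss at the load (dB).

RL ≈ 3.12 dB

Γ = (281 − 50)/(281 + 50) = 0.698
RL = −20·log₁₀|Γ| = −20·log₁₀(0.698)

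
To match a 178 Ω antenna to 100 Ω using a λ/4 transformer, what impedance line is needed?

Z_qwt = √(Z_0·R_L) = √(100 × 178) = √17800

Z_qwt ≈ 133 Ω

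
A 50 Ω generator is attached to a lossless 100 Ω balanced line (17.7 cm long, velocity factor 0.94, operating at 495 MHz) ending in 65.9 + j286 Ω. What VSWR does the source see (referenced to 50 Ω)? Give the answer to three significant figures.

VSWR ≈ 7.34

λ = v/f = 0.94·c / 495 MHz = 0.57 m
βl = 2π·l/λ = 2π × 0.311 = 112°
tan(βl) = -2.49
Z_in = Z_0·(Z_L + jZ_0·tanβl)/(Z_0 + jZ_L·tanβl) = 6.91 + j5.9 Ω
Γ_s = (Z_in − Z_s)/(Z_in + Z_s) = (-43.1 + j5.9)/(56.9 + j5.9), |Γ_s| = 0.76
VSWR = (1 + |Γ_s|)/(1 − |Γ_s|)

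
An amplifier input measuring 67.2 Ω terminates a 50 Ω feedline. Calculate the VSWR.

Γ = (67.2 − 50)/(67.2 + 50) = 0.147
VSWR = (1 + 0.147)/(1 − 0.147)

VSWR ≈ 1.34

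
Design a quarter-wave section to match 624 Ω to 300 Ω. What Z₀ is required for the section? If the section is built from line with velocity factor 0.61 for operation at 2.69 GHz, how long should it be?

Z_qwt ≈ 433 Ω; length ≈ 1.7 cm

Z_qwt = √(Z_0·R_L) = √(300 × 624) = √187200
λ = 0.61·c/f = 0.068 m, so l = λ/4 = 0.017 m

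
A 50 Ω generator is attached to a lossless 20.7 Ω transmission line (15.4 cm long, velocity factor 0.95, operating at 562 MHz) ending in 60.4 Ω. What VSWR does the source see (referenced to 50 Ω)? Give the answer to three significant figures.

λ = v/f = 0.95·c / 562 MHz = 0.507 m
βl = 2π·l/λ = 2π × 0.304 = 109°
tan(βl) = -2.85
Z_in = Z_0·(Z_L + jZ_0·tanβl)/(Z_0 + jZ_L·tanβl) = 7.85 + j6.31 Ω
Γ_s = (Z_in − Z_s)/(Z_in + Z_s) = (-42.1 + j6.31)/(57.9 + j6.31), |Γ_s| = 0.732
VSWR = (1 + |Γ_s|)/(1 − |Γ_s|)

VSWR ≈ 6.47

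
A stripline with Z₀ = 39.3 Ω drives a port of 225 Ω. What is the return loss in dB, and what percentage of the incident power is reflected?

RL ≈ 3.07 dB; 49.4% of incident power reflected

Γ = (225 − 39.3)/(225 + 39.3) = 0.703
RL = −20·log₁₀(0.703) = 3.07 dB
P_refl/P_inc = |Γ|² = 0.494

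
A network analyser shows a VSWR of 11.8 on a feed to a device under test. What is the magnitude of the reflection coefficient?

|Γ| ≈ 0.844

|Γ| = (S − 1)/(S + 1) = (11.8 − 1)/(11.8 + 1) = 10.8/12.8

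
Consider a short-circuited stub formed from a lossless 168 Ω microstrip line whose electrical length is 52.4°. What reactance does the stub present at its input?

X_in ≈ 218 Ω (inductive)

tan(βl) = 1.3
For a short-circuited stub, Z_in = jZ_0·tan(βl)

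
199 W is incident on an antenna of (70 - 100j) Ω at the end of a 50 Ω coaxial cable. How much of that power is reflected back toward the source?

|Γ| = |(20 − j100)/(120 − j100)| = 0.653
|Γ|² = 0.426
P_refl = |Γ|²·P_inc = 84.8 W, P_del = (1 − |Γ|²)·P_inc = 114 W

P_reflected ≈ 84.8 W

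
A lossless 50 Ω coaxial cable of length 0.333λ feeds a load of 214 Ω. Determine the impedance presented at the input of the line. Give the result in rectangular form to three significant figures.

βl = 2π × 0.333 = 120°
tan(βl) = tan(120°) = -1.74
Z_in = Z_0·(Z_L + jZ_0·tanβl)/(Z_0 + jZ_L·tanβl)
     = 50·(214 − j87)/(50 − j372)

Z_in ≈ 15.3 + j26.7 Ω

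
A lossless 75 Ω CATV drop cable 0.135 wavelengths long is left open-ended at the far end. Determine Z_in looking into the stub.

Z_in ≈ −j66.1 Ω

βl = 2π × 0.135 = 48.6°
tan(βl) = 1.13
For an open-ended stub, Z_in = −jZ_0·cot(βl) = −jZ_0/tan(βl)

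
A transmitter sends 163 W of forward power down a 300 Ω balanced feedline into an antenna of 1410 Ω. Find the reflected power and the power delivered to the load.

Γ = (1410 − 300)/(1410 + 300) = 0.649
|Γ|² = 0.421
P_refl = |Γ|²·P_inc = 68.7 W, P_del = (1 − |Γ|²)·P_inc = 94.3 W

P_reflected ≈ 68.7 W; P_delivered ≈ 94.3 W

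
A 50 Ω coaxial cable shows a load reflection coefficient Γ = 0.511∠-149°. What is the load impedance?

Z_L = Z_0·(1 + Γ)/(1 − Γ) = 50·(0.562 − j0.263)/(1.44 + j0.263)

Z_L ≈ 17.3 − j12.3 Ω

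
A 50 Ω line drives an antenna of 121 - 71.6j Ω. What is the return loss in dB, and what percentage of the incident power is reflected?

Γ = (71 − j71.6)/(171 − j71.6), |Γ| = 0.544
RL = −20·log₁₀(0.544) = 5.29 dB
P_refl/P_inc = |Γ|² = 0.296

RL ≈ 5.29 dB; 29.6% of incident power reflected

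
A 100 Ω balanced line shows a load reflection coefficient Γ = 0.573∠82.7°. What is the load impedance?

Z_L ≈ 56.8 + j96.1 Ω

Z_L = Z_0·(1 + Γ)/(1 − Γ) = 100·(1.07 + j0.568)/(0.927 − j0.568)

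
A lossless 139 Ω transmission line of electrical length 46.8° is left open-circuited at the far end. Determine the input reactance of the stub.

X_in ≈ -131 Ω (capacitive)

tan(βl) = 1.06
For an open-circuited stub, Z_in = −jZ_0·cot(βl) = −jZ_0/tan(βl)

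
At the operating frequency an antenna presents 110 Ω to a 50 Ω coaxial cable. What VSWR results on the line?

VSWR ≈ 2.2

Γ = (110 − 50)/(110 + 50) = 0.375
VSWR = (1 + 0.375)/(1 − 0.375)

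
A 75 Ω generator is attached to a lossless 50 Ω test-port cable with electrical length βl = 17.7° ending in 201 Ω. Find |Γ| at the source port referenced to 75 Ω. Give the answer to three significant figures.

|Γ| ≈ 0.501

tan(βl) = 0.319
Z_in = Z_0·(Z_L + jZ_0·tanβl)/(Z_0 + jZ_L·tanβl) = 83.7 − j91.4 Ω
Γ_s = (Z_in − Z_s)/(Z_in + Z_s) = (8.7 − j91.4)/(159 − j91.4), |Γ_s| = 0.501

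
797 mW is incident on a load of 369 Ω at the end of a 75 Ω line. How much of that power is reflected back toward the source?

P_reflected ≈ 349 mW

Γ = (369 − 75)/(369 + 75) = 0.662
|Γ|² = 0.438
P_refl = |Γ|²·P_inc = 349 mW, P_del = (1 − |Γ|²)·P_inc = 448 mW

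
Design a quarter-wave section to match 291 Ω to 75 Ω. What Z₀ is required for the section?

Z_qwt ≈ 148 Ω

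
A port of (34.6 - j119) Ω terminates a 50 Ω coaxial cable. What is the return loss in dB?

Γ = (-15.4 − j119)/(84.6 − j119), |Γ| = 0.822
RL = −20·log₁₀|Γ| = −20·log₁₀(0.822)

RL ≈ 1.7 dB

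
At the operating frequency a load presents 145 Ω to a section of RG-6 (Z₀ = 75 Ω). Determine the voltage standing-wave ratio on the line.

Γ = (145 − 75)/(145 + 75) = 0.318
VSWR = (1 + 0.318)/(1 − 0.318)

VSWR ≈ 1.93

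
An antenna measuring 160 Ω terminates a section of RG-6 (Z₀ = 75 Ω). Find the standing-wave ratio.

VSWR ≈ 2.13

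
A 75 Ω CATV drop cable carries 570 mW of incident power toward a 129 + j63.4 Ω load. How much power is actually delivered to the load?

|Γ| = |(54 + j63.4)/(204 + j63.4)| = 0.39
|Γ|² = 0.152
P_refl = |Γ|²·P_inc = 86.6 mW, P_del = (1 − |Γ|²)·P_inc = 483 mW

P_delivered ≈ 483 mW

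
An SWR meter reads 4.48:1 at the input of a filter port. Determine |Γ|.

|Γ| ≈ 0.635

|Γ| = (S − 1)/(S + 1) = (4.48 − 1)/(4.48 + 1) = 3.48/5.48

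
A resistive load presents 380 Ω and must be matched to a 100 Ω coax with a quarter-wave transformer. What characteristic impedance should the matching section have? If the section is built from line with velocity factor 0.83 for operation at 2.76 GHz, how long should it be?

Z_qwt ≈ 195 Ω; length ≈ 2.26 cm

Z_qwt = √(Z_0·R_L) = √(100 × 380) = √38000
λ = 0.83·c/f = 0.0902 m, so l = λ/4 = 0.0226 m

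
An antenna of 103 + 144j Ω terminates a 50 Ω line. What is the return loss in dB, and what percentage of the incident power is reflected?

RL ≈ 2.73 dB; 53.3% of incident power reflected

Γ = (53 + j144)/(153 + j144), |Γ| = 0.73
RL = −20·log₁₀(0.73) = 2.73 dB
P_refl/P_inc = |Γ|² = 0.533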